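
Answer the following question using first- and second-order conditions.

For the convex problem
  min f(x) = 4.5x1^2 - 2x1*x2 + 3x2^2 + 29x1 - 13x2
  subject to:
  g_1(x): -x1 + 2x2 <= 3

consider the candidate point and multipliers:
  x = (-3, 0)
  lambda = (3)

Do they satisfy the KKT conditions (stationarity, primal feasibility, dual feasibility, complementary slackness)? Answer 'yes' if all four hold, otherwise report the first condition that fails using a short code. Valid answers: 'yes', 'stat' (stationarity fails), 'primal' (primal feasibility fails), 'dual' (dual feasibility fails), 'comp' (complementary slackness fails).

Gradient of f: grad f(x) = Q x + c = (2, -7)
Constraint values g_i(x) = a_i^T x - b_i:
  g_1((-3, 0)) = 0
Stationarity residual: grad f(x) + sum_i lambda_i a_i = (-1, -1)
  -> stationarity FAILS
Primal feasibility (all g_i <= 0): OK
Dual feasibility (all lambda_i >= 0): OK
Complementary slackness (lambda_i * g_i(x) = 0 for all i): OK

Verdict: the first failing condition is stationarity -> stat.

stat


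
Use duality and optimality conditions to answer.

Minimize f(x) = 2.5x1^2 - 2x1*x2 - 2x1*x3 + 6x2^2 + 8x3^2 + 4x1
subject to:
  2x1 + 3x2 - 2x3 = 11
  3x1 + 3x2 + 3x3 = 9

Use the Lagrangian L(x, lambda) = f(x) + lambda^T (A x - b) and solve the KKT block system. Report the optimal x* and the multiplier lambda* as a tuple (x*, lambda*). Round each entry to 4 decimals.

Form the Lagrangian:
  L(x, lambda) = (1/2) x^T Q x + c^T x + lambda^T (A x - b)
Stationarity (grad_x L = 0): Q x + c + A^T lambda = 0.
Primal feasibility: A x = b.

This gives the KKT block system:
  [ Q   A^T ] [ x     ]   [-c ]
  [ A    0  ] [ lambda ] = [ b ]

Solving the linear system:
  x*      = (1.9261, 1.8591, -0.7852)
  lambda* = (-6.9746, 0.8222)
  f(x*)   = 38.5127

x* = (1.9261, 1.8591, -0.7852), lambda* = (-6.9746, 0.8222)


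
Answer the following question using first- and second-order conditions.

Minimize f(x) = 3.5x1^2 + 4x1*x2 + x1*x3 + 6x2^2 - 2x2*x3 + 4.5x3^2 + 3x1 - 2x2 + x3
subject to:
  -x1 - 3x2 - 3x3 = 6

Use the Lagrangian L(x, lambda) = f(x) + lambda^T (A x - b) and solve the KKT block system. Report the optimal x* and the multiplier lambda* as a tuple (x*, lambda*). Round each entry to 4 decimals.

Form the Lagrangian:
  L(x, lambda) = (1/2) x^T Q x + c^T x + lambda^T (A x - b)
Stationarity (grad_x L = 0): Q x + c + A^T lambda = 0.
Primal feasibility: A x = b.

This gives the KKT block system:
  [ Q   A^T ] [ x     ]   [-c ]
  [ A    0  ] [ lambda ] = [ b ]

Solving the linear system:
  x*      = (-0.288, -0.6832, -1.2208)
  lambda* = (-2.9696)
  f(x*)   = 8.5496

x* = (-0.288, -0.6832, -1.2208), lambda* = (-2.9696)


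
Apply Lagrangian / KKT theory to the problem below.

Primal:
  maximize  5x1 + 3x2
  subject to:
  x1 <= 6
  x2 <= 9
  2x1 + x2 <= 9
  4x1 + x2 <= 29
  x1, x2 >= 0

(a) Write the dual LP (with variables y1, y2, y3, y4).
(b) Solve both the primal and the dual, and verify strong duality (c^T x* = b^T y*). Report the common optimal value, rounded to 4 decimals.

The standard primal-dual pair for 'max c^T x s.t. A x <= b, x >= 0' is:
  Dual:  min b^T y  s.t.  A^T y >= c,  y >= 0.

So the dual LP is:
  minimize  6y1 + 9y2 + 9y3 + 29y4
  subject to:
    y1 + 2y3 + 4y4 >= 5
    y2 + y3 + y4 >= 3
    y1, y2, y3, y4 >= 0

Solving the primal: x* = (0, 9).
  primal value c^T x* = 27.
Solving the dual: y* = (0, 0.5, 2.5, 0).
  dual value b^T y* = 27.
Strong duality: c^T x* = b^T y*. Confirmed.

27


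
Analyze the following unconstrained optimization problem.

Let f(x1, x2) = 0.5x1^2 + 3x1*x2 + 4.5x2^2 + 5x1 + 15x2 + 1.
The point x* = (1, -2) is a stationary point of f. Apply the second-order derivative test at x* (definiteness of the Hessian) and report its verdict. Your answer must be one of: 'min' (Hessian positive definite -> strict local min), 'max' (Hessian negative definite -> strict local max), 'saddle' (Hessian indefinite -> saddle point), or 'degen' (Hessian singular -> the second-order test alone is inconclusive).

Compute the Hessian H = grad^2 f:
  H = [[1, 3], [3, 9]]
Verify stationarity: grad f(x*) = H x* + g = (0, 0).
Eigenvalues of H: 0, 10.
H has a zero eigenvalue (singular; positive semidefinite but not definite), so H is neither positive definite, negative definite, nor indefinite. The second-order test alone is inconclusive -> degen.
(Indeed, f is constant along the null direction of H through x*, so x* is not a strict local extremum.)

degen


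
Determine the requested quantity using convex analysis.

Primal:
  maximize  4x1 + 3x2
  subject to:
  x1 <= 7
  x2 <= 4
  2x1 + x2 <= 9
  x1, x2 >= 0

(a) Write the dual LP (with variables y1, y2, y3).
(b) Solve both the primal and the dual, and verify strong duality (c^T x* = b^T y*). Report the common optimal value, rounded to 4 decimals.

The standard primal-dual pair for 'max c^T x s.t. A x <= b, x >= 0' is:
  Dual:  min b^T y  s.t.  A^T y >= c,  y >= 0.

So the dual LP is:
  minimize  7y1 + 4y2 + 9y3
  subject to:
    y1 + 2y3 >= 4
    y2 + y3 >= 3
    y1, y2, y3 >= 0

Solving the primal: x* = (2.5, 4).
  primal value c^T x* = 22.
Solving the dual: y* = (0, 1, 2).
  dual value b^T y* = 22.
Strong duality: c^T x* = b^T y*. Confirmed.

22


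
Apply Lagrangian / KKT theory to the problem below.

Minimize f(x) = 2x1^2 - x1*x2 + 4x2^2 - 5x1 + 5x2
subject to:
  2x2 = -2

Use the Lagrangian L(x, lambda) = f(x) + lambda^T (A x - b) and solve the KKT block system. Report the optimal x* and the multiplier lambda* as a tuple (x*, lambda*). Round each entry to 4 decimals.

Form the Lagrangian:
  L(x, lambda) = (1/2) x^T Q x + c^T x + lambda^T (A x - b)
Stationarity (grad_x L = 0): Q x + c + A^T lambda = 0.
Primal feasibility: A x = b.

This gives the KKT block system:
  [ Q   A^T ] [ x     ]   [-c ]
  [ A    0  ] [ lambda ] = [ b ]

Solving the linear system:
  x*      = (1, -1)
  lambda* = (2)
  f(x*)   = -3

x* = (1, -1), lambda* = (2)


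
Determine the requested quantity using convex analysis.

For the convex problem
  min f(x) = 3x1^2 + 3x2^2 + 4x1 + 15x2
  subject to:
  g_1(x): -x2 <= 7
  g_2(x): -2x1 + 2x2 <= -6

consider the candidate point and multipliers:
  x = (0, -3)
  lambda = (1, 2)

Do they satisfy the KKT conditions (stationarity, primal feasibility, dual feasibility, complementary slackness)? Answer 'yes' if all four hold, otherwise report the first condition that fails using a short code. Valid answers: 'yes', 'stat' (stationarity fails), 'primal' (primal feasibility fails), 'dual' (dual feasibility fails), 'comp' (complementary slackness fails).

Gradient of f: grad f(x) = Q x + c = (4, -3)
Constraint values g_i(x) = a_i^T x - b_i:
  g_1((0, -3)) = -4
  g_2((0, -3)) = 0
Stationarity residual: grad f(x) + sum_i lambda_i a_i = (0, 0)
  -> stationarity OK
Primal feasibility (all g_i <= 0): OK
Dual feasibility (all lambda_i >= 0): OK
Complementary slackness (lambda_i * g_i(x) = 0 for all i): FAILS

Verdict: the first failing condition is complementary_slackness -> comp.

comp


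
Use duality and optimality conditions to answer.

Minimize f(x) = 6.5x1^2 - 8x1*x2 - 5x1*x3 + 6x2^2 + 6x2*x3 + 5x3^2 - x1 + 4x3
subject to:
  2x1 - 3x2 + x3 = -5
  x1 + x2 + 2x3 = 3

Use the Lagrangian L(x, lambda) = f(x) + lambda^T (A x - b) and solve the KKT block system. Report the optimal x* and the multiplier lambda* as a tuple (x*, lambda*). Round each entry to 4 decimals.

Form the Lagrangian:
  L(x, lambda) = (1/2) x^T Q x + c^T x + lambda^T (A x - b)
Stationarity (grad_x L = 0): Q x + c + A^T lambda = 0.
Primal feasibility: A x = b.

This gives the KKT block system:
  [ Q   A^T ] [ x     ]   [-c ]
  [ A    0  ] [ lambda ] = [ b ]

Solving the linear system:
  x*      = (1.3353, 2.4294, -0.3824)
  lambda* = (3.468, -5.772)
  f(x*)   = 15.8957

x* = (1.3353, 2.4294, -0.3824), lambda* = (3.468, -5.772)


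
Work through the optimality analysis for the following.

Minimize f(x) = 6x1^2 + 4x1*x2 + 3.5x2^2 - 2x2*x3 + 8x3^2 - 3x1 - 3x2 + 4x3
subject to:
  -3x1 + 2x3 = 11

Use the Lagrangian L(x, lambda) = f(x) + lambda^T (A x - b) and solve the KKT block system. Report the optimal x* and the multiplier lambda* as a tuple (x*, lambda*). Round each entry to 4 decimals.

Form the Lagrangian:
  L(x, lambda) = (1/2) x^T Q x + c^T x + lambda^T (A x - b)
Stationarity (grad_x L = 0): Q x + c + A^T lambda = 0.
Primal feasibility: A x = b.

This gives the KKT block system:
  [ Q   A^T ] [ x     ]   [-c ]
  [ A    0  ] [ lambda ] = [ b ]

Solving the linear system:
  x*      = (-2.8627, 2.409, 1.206)
  lambda* = (-9.2388)
  f(x*)   = 53.906

x* = (-2.8627, 2.409, 1.206), lambda* = (-9.2388)


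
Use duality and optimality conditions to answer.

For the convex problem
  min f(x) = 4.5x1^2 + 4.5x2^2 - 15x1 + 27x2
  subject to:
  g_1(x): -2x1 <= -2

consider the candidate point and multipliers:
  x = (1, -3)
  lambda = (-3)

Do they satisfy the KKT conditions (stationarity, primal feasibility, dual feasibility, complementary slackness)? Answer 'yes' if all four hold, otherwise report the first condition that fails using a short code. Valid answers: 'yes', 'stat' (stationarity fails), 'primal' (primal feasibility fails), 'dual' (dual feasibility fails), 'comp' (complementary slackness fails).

Gradient of f: grad f(x) = Q x + c = (-6, 0)
Constraint values g_i(x) = a_i^T x - b_i:
  g_1((1, -3)) = 0
Stationarity residual: grad f(x) + sum_i lambda_i a_i = (0, 0)
  -> stationarity OK
Primal feasibility (all g_i <= 0): OK
Dual feasibility (all lambda_i >= 0): FAILS
Complementary slackness (lambda_i * g_i(x) = 0 for all i): OK

Verdict: the first failing condition is dual_feasibility -> dual.

dual


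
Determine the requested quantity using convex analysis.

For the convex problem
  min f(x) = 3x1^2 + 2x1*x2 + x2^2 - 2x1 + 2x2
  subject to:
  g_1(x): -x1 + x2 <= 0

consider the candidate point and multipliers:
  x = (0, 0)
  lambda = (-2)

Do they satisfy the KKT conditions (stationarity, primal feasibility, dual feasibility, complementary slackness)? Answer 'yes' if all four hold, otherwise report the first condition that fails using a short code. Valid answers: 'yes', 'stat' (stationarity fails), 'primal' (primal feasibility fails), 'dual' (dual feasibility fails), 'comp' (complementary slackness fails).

Gradient of f: grad f(x) = Q x + c = (-2, 2)
Constraint values g_i(x) = a_i^T x - b_i:
  g_1((0, 0)) = 0
Stationarity residual: grad f(x) + sum_i lambda_i a_i = (0, 0)
  -> stationarity OK
Primal feasibility (all g_i <= 0): OK
Dual feasibility (all lambda_i >= 0): FAILS
Complementary slackness (lambda_i * g_i(x) = 0 for all i): OK

Verdict: the first failing condition is dual_feasibility -> dual.

dual


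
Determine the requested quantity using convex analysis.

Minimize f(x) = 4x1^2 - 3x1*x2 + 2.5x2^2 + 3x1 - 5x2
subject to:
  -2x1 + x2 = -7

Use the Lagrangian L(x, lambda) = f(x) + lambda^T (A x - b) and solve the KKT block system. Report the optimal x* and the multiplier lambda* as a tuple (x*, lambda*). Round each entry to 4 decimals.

Form the Lagrangian:
  L(x, lambda) = (1/2) x^T Q x + c^T x + lambda^T (A x - b)
Stationarity (grad_x L = 0): Q x + c + A^T lambda = 0.
Primal feasibility: A x = b.

This gives the KKT block system:
  [ Q   A^T ] [ x     ]   [-c ]
  [ A    0  ] [ lambda ] = [ b ]

Solving the linear system:
  x*      = (3.5, 0)
  lambda* = (15.5)
  f(x*)   = 59.5

x* = (3.5, 0), lambda* = (15.5)


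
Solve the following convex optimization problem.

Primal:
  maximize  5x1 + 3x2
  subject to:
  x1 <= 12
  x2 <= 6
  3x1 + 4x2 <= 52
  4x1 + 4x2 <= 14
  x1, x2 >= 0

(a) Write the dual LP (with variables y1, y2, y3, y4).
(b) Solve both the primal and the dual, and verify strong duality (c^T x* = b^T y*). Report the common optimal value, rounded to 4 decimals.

The standard primal-dual pair for 'max c^T x s.t. A x <= b, x >= 0' is:
  Dual:  min b^T y  s.t.  A^T y >= c,  y >= 0.

So the dual LP is:
  minimize  12y1 + 6y2 + 52y3 + 14y4
  subject to:
    y1 + 3y3 + 4y4 >= 5
    y2 + 4y3 + 4y4 >= 3
    y1, y2, y3, y4 >= 0

Solving the primal: x* = (3.5, 0).
  primal value c^T x* = 17.5.
Solving the dual: y* = (0, 0, 0, 1.25).
  dual value b^T y* = 17.5.
Strong duality: c^T x* = b^T y*. Confirmed.

17.5


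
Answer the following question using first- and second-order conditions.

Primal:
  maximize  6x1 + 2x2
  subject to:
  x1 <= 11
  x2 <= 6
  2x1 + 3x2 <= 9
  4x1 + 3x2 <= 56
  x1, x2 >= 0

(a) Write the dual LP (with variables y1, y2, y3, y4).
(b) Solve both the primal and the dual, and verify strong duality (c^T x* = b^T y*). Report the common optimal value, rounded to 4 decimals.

The standard primal-dual pair for 'max c^T x s.t. A x <= b, x >= 0' is:
  Dual:  min b^T y  s.t.  A^T y >= c,  y >= 0.

So the dual LP is:
  minimize  11y1 + 6y2 + 9y3 + 56y4
  subject to:
    y1 + 2y3 + 4y4 >= 6
    y2 + 3y3 + 3y4 >= 2
    y1, y2, y3, y4 >= 0

Solving the primal: x* = (4.5, 0).
  primal value c^T x* = 27.
Solving the dual: y* = (0, 0, 3, 0).
  dual value b^T y* = 27.
Strong duality: c^T x* = b^T y*. Confirmed.

27


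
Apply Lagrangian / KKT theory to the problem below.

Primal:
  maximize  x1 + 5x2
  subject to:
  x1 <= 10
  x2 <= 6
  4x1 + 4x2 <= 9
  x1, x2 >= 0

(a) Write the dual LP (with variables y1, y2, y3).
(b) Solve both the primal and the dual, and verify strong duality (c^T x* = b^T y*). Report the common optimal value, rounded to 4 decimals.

The standard primal-dual pair for 'max c^T x s.t. A x <= b, x >= 0' is:
  Dual:  min b^T y  s.t.  A^T y >= c,  y >= 0.

So the dual LP is:
  minimize  10y1 + 6y2 + 9y3
  subject to:
    y1 + 4y3 >= 1
    y2 + 4y3 >= 5
    y1, y2, y3 >= 0

Solving the primal: x* = (0, 2.25).
  primal value c^T x* = 11.25.
Solving the dual: y* = (0, 0, 1.25).
  dual value b^T y* = 11.25.
Strong duality: c^T x* = b^T y*. Confirmed.

11.25


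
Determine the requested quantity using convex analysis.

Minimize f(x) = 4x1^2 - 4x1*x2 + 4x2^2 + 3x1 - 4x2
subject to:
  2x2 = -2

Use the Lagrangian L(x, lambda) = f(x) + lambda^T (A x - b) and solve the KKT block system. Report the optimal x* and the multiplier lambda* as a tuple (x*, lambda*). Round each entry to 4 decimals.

Form the Lagrangian:
  L(x, lambda) = (1/2) x^T Q x + c^T x + lambda^T (A x - b)
Stationarity (grad_x L = 0): Q x + c + A^T lambda = 0.
Primal feasibility: A x = b.

This gives the KKT block system:
  [ Q   A^T ] [ x     ]   [-c ]
  [ A    0  ] [ lambda ] = [ b ]

Solving the linear system:
  x*      = (-0.875, -1)
  lambda* = (4.25)
  f(x*)   = 4.9375

x* = (-0.875, -1), lambda* = (4.25)


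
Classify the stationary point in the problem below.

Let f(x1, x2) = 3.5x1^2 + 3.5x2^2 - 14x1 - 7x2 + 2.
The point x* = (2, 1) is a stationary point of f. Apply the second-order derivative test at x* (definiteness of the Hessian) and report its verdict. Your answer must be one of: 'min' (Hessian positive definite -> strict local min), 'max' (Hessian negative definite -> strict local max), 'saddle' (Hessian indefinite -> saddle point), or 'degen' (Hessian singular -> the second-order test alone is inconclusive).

Compute the Hessian H = grad^2 f:
  H = [[7, 0], [0, 7]]
Verify stationarity: grad f(x*) = H x* + g = (0, 0).
Eigenvalues of H: 7, 7.
Both eigenvalues > 0, so H is positive definite -> x* is a strict local min.

min


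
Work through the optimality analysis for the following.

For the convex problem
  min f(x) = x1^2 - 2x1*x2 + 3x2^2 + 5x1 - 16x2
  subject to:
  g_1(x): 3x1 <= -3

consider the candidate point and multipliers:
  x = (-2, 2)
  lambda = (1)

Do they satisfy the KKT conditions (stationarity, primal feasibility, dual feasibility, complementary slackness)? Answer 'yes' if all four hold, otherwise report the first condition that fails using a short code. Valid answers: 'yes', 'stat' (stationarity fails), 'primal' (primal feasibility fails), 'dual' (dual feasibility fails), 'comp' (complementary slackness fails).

Gradient of f: grad f(x) = Q x + c = (-3, 0)
Constraint values g_i(x) = a_i^T x - b_i:
  g_1((-2, 2)) = -3
Stationarity residual: grad f(x) + sum_i lambda_i a_i = (0, 0)
  -> stationarity OK
Primal feasibility (all g_i <= 0): OK
Dual feasibility (all lambda_i >= 0): OK
Complementary slackness (lambda_i * g_i(x) = 0 for all i): FAILS

Verdict: the first failing condition is complementary_slackness -> comp.

comp


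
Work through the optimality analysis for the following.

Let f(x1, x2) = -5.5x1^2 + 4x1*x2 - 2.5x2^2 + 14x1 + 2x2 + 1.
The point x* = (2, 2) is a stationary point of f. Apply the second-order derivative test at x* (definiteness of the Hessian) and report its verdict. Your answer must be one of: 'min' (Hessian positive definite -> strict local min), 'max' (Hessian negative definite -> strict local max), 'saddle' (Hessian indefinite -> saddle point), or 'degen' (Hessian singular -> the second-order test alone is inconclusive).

Compute the Hessian H = grad^2 f:
  H = [[-11, 4], [4, -5]]
Verify stationarity: grad f(x*) = H x* + g = (0, 0).
Eigenvalues of H: -13, -3.
Both eigenvalues < 0, so H is negative definite -> x* is a strict local max.

max


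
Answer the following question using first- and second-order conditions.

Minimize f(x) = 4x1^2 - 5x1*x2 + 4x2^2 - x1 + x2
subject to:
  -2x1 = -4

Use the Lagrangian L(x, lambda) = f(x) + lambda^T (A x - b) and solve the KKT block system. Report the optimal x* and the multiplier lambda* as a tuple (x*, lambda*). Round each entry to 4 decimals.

Form the Lagrangian:
  L(x, lambda) = (1/2) x^T Q x + c^T x + lambda^T (A x - b)
Stationarity (grad_x L = 0): Q x + c + A^T lambda = 0.
Primal feasibility: A x = b.

This gives the KKT block system:
  [ Q   A^T ] [ x     ]   [-c ]
  [ A    0  ] [ lambda ] = [ b ]

Solving the linear system:
  x*      = (2, 1.125)
  lambda* = (4.6875)
  f(x*)   = 8.9375

x* = (2, 1.125), lambda* = (4.6875)


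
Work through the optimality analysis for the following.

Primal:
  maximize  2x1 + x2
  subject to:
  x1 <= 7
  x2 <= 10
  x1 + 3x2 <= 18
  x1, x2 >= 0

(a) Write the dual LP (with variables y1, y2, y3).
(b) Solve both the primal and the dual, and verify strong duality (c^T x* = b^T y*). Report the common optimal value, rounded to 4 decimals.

The standard primal-dual pair for 'max c^T x s.t. A x <= b, x >= 0' is:
  Dual:  min b^T y  s.t.  A^T y >= c,  y >= 0.

So the dual LP is:
  minimize  7y1 + 10y2 + 18y3
  subject to:
    y1 + y3 >= 2
    y2 + 3y3 >= 1
    y1, y2, y3 >= 0

Solving the primal: x* = (7, 3.6667).
  primal value c^T x* = 17.6667.
Solving the dual: y* = (1.6667, 0, 0.3333).
  dual value b^T y* = 17.6667.
Strong duality: c^T x* = b^T y*. Confirmed.

17.6667


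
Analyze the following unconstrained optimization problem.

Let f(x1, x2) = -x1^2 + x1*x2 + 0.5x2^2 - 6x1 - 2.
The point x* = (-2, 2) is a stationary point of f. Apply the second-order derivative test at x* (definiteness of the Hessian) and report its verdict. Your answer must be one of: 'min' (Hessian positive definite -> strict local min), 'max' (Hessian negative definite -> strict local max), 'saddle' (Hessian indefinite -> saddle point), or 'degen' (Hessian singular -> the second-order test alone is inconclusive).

Compute the Hessian H = grad^2 f:
  H = [[-2, 1], [1, 1]]
Verify stationarity: grad f(x*) = H x* + g = (0, 0).
Eigenvalues of H: -2.3028, 1.3028.
Eigenvalues have mixed signs, so H is indefinite -> x* is a saddle point.

saddle


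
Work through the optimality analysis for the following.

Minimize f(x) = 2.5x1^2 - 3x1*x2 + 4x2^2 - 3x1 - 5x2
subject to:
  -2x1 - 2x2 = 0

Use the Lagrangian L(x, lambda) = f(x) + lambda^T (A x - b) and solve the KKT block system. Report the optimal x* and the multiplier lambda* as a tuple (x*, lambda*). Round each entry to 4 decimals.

Form the Lagrangian:
  L(x, lambda) = (1/2) x^T Q x + c^T x + lambda^T (A x - b)
Stationarity (grad_x L = 0): Q x + c + A^T lambda = 0.
Primal feasibility: A x = b.

This gives the KKT block system:
  [ Q   A^T ] [ x     ]   [-c ]
  [ A    0  ] [ lambda ] = [ b ]

Solving the linear system:
  x*      = (-0.1053, 0.1053)
  lambda* = (-1.9211)
  f(x*)   = -0.1053

x* = (-0.1053, 0.1053), lambda* = (-1.9211)


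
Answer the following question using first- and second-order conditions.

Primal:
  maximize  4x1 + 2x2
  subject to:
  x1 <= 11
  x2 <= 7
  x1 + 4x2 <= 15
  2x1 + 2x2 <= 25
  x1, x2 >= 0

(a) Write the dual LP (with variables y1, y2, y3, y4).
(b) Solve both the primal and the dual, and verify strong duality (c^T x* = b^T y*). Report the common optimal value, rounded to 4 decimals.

The standard primal-dual pair for 'max c^T x s.t. A x <= b, x >= 0' is:
  Dual:  min b^T y  s.t.  A^T y >= c,  y >= 0.

So the dual LP is:
  minimize  11y1 + 7y2 + 15y3 + 25y4
  subject to:
    y1 + y3 + 2y4 >= 4
    y2 + 4y3 + 2y4 >= 2
    y1, y2, y3, y4 >= 0

Solving the primal: x* = (11, 1).
  primal value c^T x* = 46.
Solving the dual: y* = (3.5, 0, 0.5, 0).
  dual value b^T y* = 46.
Strong duality: c^T x* = b^T y*. Confirmed.

46


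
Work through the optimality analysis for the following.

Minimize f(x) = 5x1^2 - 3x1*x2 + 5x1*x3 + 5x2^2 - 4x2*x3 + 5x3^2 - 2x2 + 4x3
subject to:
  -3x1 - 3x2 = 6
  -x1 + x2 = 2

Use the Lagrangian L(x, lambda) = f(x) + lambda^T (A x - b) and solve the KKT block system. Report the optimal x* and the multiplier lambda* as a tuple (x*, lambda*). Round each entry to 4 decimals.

Form the Lagrangian:
  L(x, lambda) = (1/2) x^T Q x + c^T x + lambda^T (A x - b)
Stationarity (grad_x L = 0): Q x + c + A^T lambda = 0.
Primal feasibility: A x = b.

This gives the KKT block system:
  [ Q   A^T ] [ x     ]   [-c ]
  [ A    0  ] [ lambda ] = [ b ]

Solving the linear system:
  x*      = (-2, 0, 0.6)
  lambda* = (-2.5667, -9.3)
  f(x*)   = 18.2

x* = (-2, 0, 0.6), lambda* = (-2.5667, -9.3)


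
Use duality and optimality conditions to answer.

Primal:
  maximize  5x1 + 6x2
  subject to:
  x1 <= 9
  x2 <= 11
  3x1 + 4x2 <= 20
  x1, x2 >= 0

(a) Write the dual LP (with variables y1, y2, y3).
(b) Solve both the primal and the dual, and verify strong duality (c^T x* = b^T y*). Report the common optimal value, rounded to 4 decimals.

The standard primal-dual pair for 'max c^T x s.t. A x <= b, x >= 0' is:
  Dual:  min b^T y  s.t.  A^T y >= c,  y >= 0.

So the dual LP is:
  minimize  9y1 + 11y2 + 20y3
  subject to:
    y1 + 3y3 >= 5
    y2 + 4y3 >= 6
    y1, y2, y3 >= 0

Solving the primal: x* = (6.6667, 0).
  primal value c^T x* = 33.3333.
Solving the dual: y* = (0, 0, 1.6667).
  dual value b^T y* = 33.3333.
Strong duality: c^T x* = b^T y*. Confirmed.

33.3333


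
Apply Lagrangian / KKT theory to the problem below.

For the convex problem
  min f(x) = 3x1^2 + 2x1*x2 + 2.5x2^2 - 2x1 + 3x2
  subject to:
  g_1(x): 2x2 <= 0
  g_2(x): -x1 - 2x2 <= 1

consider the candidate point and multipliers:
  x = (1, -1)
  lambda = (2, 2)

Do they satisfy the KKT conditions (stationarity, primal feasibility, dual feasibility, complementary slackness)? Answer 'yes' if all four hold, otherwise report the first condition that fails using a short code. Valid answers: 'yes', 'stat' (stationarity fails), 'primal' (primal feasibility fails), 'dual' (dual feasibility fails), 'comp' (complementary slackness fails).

Gradient of f: grad f(x) = Q x + c = (2, 0)
Constraint values g_i(x) = a_i^T x - b_i:
  g_1((1, -1)) = -2
  g_2((1, -1)) = 0
Stationarity residual: grad f(x) + sum_i lambda_i a_i = (0, 0)
  -> stationarity OK
Primal feasibility (all g_i <= 0): OK
Dual feasibility (all lambda_i >= 0): OK
Complementary slackness (lambda_i * g_i(x) = 0 for all i): FAILS

Verdict: the first failing condition is complementary_slackness -> comp.

comp


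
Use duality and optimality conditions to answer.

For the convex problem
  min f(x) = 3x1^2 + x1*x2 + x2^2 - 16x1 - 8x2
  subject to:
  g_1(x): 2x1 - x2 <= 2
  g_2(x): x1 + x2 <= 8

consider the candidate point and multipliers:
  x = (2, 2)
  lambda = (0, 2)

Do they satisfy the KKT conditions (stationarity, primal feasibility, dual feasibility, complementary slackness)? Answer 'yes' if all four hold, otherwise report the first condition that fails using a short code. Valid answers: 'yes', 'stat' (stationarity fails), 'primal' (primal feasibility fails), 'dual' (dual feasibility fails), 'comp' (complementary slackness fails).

Gradient of f: grad f(x) = Q x + c = (-2, -2)
Constraint values g_i(x) = a_i^T x - b_i:
  g_1((2, 2)) = 0
  g_2((2, 2)) = -4
Stationarity residual: grad f(x) + sum_i lambda_i a_i = (0, 0)
  -> stationarity OK
Primal feasibility (all g_i <= 0): OK
Dual feasibility (all lambda_i >= 0): OK
Complementary slackness (lambda_i * g_i(x) = 0 for all i): FAILS

Verdict: the first failing condition is complementary_slackness -> comp.

comp


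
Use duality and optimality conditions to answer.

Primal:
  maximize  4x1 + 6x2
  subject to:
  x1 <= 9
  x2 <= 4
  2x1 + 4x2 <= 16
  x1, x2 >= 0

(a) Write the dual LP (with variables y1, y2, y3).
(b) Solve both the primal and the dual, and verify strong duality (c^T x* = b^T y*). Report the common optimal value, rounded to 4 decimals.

The standard primal-dual pair for 'max c^T x s.t. A x <= b, x >= 0' is:
  Dual:  min b^T y  s.t.  A^T y >= c,  y >= 0.

So the dual LP is:
  minimize  9y1 + 4y2 + 16y3
  subject to:
    y1 + 2y3 >= 4
    y2 + 4y3 >= 6
    y1, y2, y3 >= 0

Solving the primal: x* = (8, 0).
  primal value c^T x* = 32.
Solving the dual: y* = (0, 0, 2).
  dual value b^T y* = 32.
Strong duality: c^T x* = b^T y*. Confirmed.

32


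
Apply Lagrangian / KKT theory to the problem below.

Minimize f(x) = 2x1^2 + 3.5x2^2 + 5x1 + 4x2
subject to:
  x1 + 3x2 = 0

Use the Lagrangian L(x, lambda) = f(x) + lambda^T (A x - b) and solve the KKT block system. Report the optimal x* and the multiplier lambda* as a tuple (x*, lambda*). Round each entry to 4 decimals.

Form the Lagrangian:
  L(x, lambda) = (1/2) x^T Q x + c^T x + lambda^T (A x - b)
Stationarity (grad_x L = 0): Q x + c + A^T lambda = 0.
Primal feasibility: A x = b.

This gives the KKT block system:
  [ Q   A^T ] [ x     ]   [-c ]
  [ A    0  ] [ lambda ] = [ b ]

Solving the linear system:
  x*      = (-0.7674, 0.2558)
  lambda* = (-1.9302)
  f(x*)   = -1.407

x* = (-0.7674, 0.2558), lambda* = (-1.9302)


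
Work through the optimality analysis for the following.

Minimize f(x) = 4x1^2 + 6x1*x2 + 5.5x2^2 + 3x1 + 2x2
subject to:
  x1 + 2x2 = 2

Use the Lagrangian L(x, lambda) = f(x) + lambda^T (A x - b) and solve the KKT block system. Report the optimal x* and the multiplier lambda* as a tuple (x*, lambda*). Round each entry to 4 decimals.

Form the Lagrangian:
  L(x, lambda) = (1/2) x^T Q x + c^T x + lambda^T (A x - b)
Stationarity (grad_x L = 0): Q x + c + A^T lambda = 0.
Primal feasibility: A x = b.

This gives the KKT block system:
  [ Q   A^T ] [ x     ]   [-c ]
  [ A    0  ] [ lambda ] = [ b ]

Solving the linear system:
  x*      = (-0.5263, 1.2632)
  lambda* = (-6.3684)
  f(x*)   = 6.8421

x* = (-0.5263, 1.2632), lambda* = (-6.3684)


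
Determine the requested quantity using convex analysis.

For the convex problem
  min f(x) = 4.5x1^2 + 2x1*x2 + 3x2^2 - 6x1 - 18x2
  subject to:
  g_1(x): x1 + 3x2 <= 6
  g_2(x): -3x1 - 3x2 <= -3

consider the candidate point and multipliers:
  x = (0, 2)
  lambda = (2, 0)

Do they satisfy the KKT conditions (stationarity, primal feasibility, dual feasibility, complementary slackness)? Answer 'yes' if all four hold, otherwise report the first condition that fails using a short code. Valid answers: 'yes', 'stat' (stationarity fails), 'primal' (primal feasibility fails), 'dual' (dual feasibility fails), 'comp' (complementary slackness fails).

Gradient of f: grad f(x) = Q x + c = (-2, -6)
Constraint values g_i(x) = a_i^T x - b_i:
  g_1((0, 2)) = 0
  g_2((0, 2)) = -3
Stationarity residual: grad f(x) + sum_i lambda_i a_i = (0, 0)
  -> stationarity OK
Primal feasibility (all g_i <= 0): OK
Dual feasibility (all lambda_i >= 0): OK
Complementary slackness (lambda_i * g_i(x) = 0 for all i): OK

Verdict: yes, KKT holds.

yes


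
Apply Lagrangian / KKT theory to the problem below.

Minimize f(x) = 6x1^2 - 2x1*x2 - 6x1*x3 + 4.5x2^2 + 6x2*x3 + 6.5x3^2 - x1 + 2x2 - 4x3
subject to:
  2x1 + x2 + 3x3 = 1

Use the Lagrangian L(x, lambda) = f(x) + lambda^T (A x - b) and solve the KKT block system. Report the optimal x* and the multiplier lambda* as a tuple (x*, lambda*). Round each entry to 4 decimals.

Form the Lagrangian:
  L(x, lambda) = (1/2) x^T Q x + c^T x + lambda^T (A x - b)
Stationarity (grad_x L = 0): Q x + c + A^T lambda = 0.
Primal feasibility: A x = b.

This gives the KKT block system:
  [ Q   A^T ] [ x     ]   [-c ]
  [ A    0  ] [ lambda ] = [ b ]

Solving the linear system:
  x*      = (0.0997, -0.5863, 0.4623)
  lambda* = (0.7022)
  f(x*)   = -1.9117

x* = (0.0997, -0.5863, 0.4623), lambda* = (0.7022)


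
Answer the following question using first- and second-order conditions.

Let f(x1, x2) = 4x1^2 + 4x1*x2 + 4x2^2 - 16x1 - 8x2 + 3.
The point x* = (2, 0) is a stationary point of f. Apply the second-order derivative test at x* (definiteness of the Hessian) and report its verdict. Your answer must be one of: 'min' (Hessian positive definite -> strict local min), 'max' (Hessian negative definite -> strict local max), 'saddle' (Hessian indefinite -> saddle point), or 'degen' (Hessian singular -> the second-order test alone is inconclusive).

Compute the Hessian H = grad^2 f:
  H = [[8, 4], [4, 8]]
Verify stationarity: grad f(x*) = H x* + g = (0, 0).
Eigenvalues of H: 4, 12.
Both eigenvalues > 0, so H is positive definite -> x* is a strict local min.

min


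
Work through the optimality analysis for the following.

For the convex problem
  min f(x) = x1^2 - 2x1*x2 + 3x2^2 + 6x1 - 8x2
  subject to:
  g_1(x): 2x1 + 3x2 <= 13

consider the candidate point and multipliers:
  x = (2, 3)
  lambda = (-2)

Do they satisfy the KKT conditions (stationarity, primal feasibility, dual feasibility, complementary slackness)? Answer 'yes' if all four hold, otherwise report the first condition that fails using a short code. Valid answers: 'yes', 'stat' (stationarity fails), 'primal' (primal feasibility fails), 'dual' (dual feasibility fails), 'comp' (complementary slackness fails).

Gradient of f: grad f(x) = Q x + c = (4, 6)
Constraint values g_i(x) = a_i^T x - b_i:
  g_1((2, 3)) = 0
Stationarity residual: grad f(x) + sum_i lambda_i a_i = (0, 0)
  -> stationarity OK
Primal feasibility (all g_i <= 0): OK
Dual feasibility (all lambda_i >= 0): FAILS
Complementary slackness (lambda_i * g_i(x) = 0 for all i): OK

Verdict: the first failing condition is dual_feasibility -> dual.

dual


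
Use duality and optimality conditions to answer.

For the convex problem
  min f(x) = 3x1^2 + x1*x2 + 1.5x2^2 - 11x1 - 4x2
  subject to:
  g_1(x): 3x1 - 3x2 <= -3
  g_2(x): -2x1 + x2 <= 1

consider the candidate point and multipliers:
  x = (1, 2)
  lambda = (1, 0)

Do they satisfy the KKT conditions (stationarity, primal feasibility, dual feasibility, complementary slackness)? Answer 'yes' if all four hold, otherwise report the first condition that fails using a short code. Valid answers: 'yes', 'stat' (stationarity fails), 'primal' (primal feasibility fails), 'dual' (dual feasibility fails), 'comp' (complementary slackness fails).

Gradient of f: grad f(x) = Q x + c = (-3, 3)
Constraint values g_i(x) = a_i^T x - b_i:
  g_1((1, 2)) = 0
  g_2((1, 2)) = -1
Stationarity residual: grad f(x) + sum_i lambda_i a_i = (0, 0)
  -> stationarity OK
Primal feasibility (all g_i <= 0): OK
Dual feasibility (all lambda_i >= 0): OK
Complementary slackness (lambda_i * g_i(x) = 0 for all i): OK

Verdict: yes, KKT holds.

yes


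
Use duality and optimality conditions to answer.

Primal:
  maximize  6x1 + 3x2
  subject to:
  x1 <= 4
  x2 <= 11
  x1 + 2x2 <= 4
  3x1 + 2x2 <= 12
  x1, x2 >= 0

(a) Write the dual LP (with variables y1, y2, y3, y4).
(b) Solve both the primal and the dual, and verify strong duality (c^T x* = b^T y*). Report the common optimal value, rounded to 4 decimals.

The standard primal-dual pair for 'max c^T x s.t. A x <= b, x >= 0' is:
  Dual:  min b^T y  s.t.  A^T y >= c,  y >= 0.

So the dual LP is:
  minimize  4y1 + 11y2 + 4y3 + 12y4
  subject to:
    y1 + y3 + 3y4 >= 6
    y2 + 2y3 + 2y4 >= 3
    y1, y2, y3, y4 >= 0

Solving the primal: x* = (4, 0).
  primal value c^T x* = 24.
Solving the dual: y* = (4.5, 0, 1.5, 0).
  dual value b^T y* = 24.
Strong duality: c^T x* = b^T y*. Confirmed.

24


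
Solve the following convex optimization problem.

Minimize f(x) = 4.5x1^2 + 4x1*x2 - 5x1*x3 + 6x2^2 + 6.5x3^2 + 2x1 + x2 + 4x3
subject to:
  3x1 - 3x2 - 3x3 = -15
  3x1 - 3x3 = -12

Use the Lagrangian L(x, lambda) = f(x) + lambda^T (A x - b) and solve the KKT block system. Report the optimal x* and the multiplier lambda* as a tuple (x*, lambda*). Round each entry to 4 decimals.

Form the Lagrangian:
  L(x, lambda) = (1/2) x^T Q x + c^T x + lambda^T (A x - b)
Stationarity (grad_x L = 0): Q x + c + A^T lambda = 0.
Primal feasibility: A x = b.

This gives the KKT block system:
  [ Q   A^T ] [ x     ]   [-c ]
  [ A    0  ] [ lambda ] = [ b ]

Solving the linear system:
  x*      = (-3.5, 1, 0.5)
  lambda* = (-0.3333, 9.6667)
  f(x*)   = 53.5

x* = (-3.5, 1, 0.5), lambda* = (-0.3333, 9.6667)


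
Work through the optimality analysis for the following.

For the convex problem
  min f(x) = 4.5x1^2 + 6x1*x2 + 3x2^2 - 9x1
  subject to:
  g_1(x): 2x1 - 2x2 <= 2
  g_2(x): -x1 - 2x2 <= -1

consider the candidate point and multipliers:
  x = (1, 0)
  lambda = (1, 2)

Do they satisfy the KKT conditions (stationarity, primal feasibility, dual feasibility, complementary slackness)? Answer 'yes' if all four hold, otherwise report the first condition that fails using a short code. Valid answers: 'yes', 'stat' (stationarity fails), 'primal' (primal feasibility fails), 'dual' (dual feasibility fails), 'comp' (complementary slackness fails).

Gradient of f: grad f(x) = Q x + c = (0, 6)
Constraint values g_i(x) = a_i^T x - b_i:
  g_1((1, 0)) = 0
  g_2((1, 0)) = 0
Stationarity residual: grad f(x) + sum_i lambda_i a_i = (0, 0)
  -> stationarity OK
Primal feasibility (all g_i <= 0): OK
Dual feasibility (all lambda_i >= 0): OK
Complementary slackness (lambda_i * g_i(x) = 0 for all i): OK

Verdict: yes, KKT holds.

yes


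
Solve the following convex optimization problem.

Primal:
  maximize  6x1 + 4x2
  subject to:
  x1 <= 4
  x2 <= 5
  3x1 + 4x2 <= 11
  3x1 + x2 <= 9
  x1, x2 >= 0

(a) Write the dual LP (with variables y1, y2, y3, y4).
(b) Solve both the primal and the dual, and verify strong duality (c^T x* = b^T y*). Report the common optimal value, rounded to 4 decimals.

The standard primal-dual pair for 'max c^T x s.t. A x <= b, x >= 0' is:
  Dual:  min b^T y  s.t.  A^T y >= c,  y >= 0.

So the dual LP is:
  minimize  4y1 + 5y2 + 11y3 + 9y4
  subject to:
    y1 + 3y3 + 3y4 >= 6
    y2 + 4y3 + y4 >= 4
    y1, y2, y3, y4 >= 0

Solving the primal: x* = (2.7778, 0.6667).
  primal value c^T x* = 19.3333.
Solving the dual: y* = (0, 0, 0.6667, 1.3333).
  dual value b^T y* = 19.3333.
Strong duality: c^T x* = b^T y*. Confirmed.

19.3333


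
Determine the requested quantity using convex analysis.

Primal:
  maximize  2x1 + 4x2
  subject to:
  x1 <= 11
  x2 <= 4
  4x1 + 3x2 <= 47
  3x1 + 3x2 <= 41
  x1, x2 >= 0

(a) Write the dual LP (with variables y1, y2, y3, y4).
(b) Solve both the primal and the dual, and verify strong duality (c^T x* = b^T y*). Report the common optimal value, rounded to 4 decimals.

The standard primal-dual pair for 'max c^T x s.t. A x <= b, x >= 0' is:
  Dual:  min b^T y  s.t.  A^T y >= c,  y >= 0.

So the dual LP is:
  minimize  11y1 + 4y2 + 47y3 + 41y4
  subject to:
    y1 + 4y3 + 3y4 >= 2
    y2 + 3y3 + 3y4 >= 4
    y1, y2, y3, y4 >= 0

Solving the primal: x* = (8.75, 4).
  primal value c^T x* = 33.5.
Solving the dual: y* = (0, 2.5, 0.5, 0).
  dual value b^T y* = 33.5.
Strong duality: c^T x* = b^T y*. Confirmed.

33.5


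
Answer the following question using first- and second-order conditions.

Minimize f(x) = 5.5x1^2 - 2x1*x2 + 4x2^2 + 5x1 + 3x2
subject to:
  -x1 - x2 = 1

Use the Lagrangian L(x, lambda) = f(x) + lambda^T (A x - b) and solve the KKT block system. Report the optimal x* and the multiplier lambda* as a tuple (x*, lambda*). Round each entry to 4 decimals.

Form the Lagrangian:
  L(x, lambda) = (1/2) x^T Q x + c^T x + lambda^T (A x - b)
Stationarity (grad_x L = 0): Q x + c + A^T lambda = 0.
Primal feasibility: A x = b.

This gives the KKT block system:
  [ Q   A^T ] [ x     ]   [-c ]
  [ A    0  ] [ lambda ] = [ b ]

Solving the linear system:
  x*      = (-0.5217, -0.4783)
  lambda* = (0.2174)
  f(x*)   = -2.1304

x* = (-0.5217, -0.4783), lambda* = (0.2174)


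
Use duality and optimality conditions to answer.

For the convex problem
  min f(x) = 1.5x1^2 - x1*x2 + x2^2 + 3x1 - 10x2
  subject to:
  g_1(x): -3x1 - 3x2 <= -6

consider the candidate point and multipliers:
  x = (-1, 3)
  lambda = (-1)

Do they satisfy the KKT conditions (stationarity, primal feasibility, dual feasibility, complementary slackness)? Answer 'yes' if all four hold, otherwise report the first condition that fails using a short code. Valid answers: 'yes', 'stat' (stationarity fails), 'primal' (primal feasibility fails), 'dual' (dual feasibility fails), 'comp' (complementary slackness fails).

Gradient of f: grad f(x) = Q x + c = (-3, -3)
Constraint values g_i(x) = a_i^T x - b_i:
  g_1((-1, 3)) = 0
Stationarity residual: grad f(x) + sum_i lambda_i a_i = (0, 0)
  -> stationarity OK
Primal feasibility (all g_i <= 0): OK
Dual feasibility (all lambda_i >= 0): FAILS
Complementary slackness (lambda_i * g_i(x) = 0 for all i): OK

Verdict: the first failing condition is dual_feasibility -> dual.

dual


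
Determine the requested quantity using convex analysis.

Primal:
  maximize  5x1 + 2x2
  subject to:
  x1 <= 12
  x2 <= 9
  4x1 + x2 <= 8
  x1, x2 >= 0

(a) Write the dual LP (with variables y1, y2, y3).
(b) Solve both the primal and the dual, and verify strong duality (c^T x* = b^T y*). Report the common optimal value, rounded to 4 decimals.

The standard primal-dual pair for 'max c^T x s.t. A x <= b, x >= 0' is:
  Dual:  min b^T y  s.t.  A^T y >= c,  y >= 0.

So the dual LP is:
  minimize  12y1 + 9y2 + 8y3
  subject to:
    y1 + 4y3 >= 5
    y2 + y3 >= 2
    y1, y2, y3 >= 0

Solving the primal: x* = (0, 8).
  primal value c^T x* = 16.
Solving the dual: y* = (0, 0, 2).
  dual value b^T y* = 16.
Strong duality: c^T x* = b^T y*. Confirmed.

16


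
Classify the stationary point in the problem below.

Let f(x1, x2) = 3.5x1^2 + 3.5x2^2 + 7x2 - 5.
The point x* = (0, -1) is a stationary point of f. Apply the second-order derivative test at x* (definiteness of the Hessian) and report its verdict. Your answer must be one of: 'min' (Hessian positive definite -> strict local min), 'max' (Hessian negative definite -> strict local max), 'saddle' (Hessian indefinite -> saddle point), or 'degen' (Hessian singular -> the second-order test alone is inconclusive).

Compute the Hessian H = grad^2 f:
  H = [[7, 0], [0, 7]]
Verify stationarity: grad f(x*) = H x* + g = (0, 0).
Eigenvalues of H: 7, 7.
Both eigenvalues > 0, so H is positive definite -> x* is a strict local min.

min


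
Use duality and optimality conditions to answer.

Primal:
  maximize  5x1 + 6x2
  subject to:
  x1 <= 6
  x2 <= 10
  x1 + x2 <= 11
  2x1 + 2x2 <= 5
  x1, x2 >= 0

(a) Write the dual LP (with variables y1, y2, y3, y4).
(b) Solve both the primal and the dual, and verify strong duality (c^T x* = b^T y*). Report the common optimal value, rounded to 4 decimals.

The standard primal-dual pair for 'max c^T x s.t. A x <= b, x >= 0' is:
  Dual:  min b^T y  s.t.  A^T y >= c,  y >= 0.

So the dual LP is:
  minimize  6y1 + 10y2 + 11y3 + 5y4
  subject to:
    y1 + y3 + 2y4 >= 5
    y2 + y3 + 2y4 >= 6
    y1, y2, y3, y4 >= 0

Solving the primal: x* = (0, 2.5).
  primal value c^T x* = 15.
Solving the dual: y* = (0, 0, 0, 3).
  dual value b^T y* = 15.
Strong duality: c^T x* = b^T y*. Confirmed.

15


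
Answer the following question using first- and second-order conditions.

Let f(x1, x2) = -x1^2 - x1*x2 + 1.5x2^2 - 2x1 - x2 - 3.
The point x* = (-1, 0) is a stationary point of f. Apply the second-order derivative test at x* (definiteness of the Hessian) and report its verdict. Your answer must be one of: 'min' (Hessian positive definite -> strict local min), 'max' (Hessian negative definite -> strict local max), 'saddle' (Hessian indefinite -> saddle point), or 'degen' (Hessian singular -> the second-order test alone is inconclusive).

Compute the Hessian H = grad^2 f:
  H = [[-2, -1], [-1, 3]]
Verify stationarity: grad f(x*) = H x* + g = (0, 0).
Eigenvalues of H: -2.1926, 3.1926.
Eigenvalues have mixed signs, so H is indefinite -> x* is a saddle point.

saddle
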